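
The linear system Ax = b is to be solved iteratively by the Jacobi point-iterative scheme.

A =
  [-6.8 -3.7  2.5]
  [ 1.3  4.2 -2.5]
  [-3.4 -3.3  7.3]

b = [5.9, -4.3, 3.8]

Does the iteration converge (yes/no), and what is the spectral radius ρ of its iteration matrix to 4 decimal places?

A = D + L + U where D = diag(-6.8, 4.2, 7.3).
T_J = -D⁻¹(L+U): T[1,2] = -(-2.5)/(4.2) = +0.5952; T[1,1] = 0.
  T[0,:] = [+0.0000  -0.5441  +0.3676]
  T[1,:] = [-0.3095  +0.0000  +0.5952]
  T[2,:] = [+0.4658  +0.4521  +0.0000]
|eigenvalues of T|: 0.9114, 0.4711, 0.4711.
ρ = 0.9114; 0.9114 < 1 ⇒ converges.

yes, ρ = 0.9114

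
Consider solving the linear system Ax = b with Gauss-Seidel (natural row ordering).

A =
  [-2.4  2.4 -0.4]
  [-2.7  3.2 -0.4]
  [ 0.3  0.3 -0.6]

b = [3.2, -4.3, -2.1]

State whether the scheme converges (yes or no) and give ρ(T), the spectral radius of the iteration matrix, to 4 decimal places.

Write A = D+L+U with D = diag(-2.4, 3.2, -0.6).
Gauss-Seidel: T = -(D+L)⁻¹U, row 0 first, T[0,1] = -(2.4)/(-2.4) = +1.0000; later rows by forward substitution.
  T[0,:] = [+0.0000  +1.0000  -0.1667]
  T[1,:] = [+0.0000  +0.8438  -0.0156]
  T[2,:] = [+0.0000  +0.9219  -0.0911]
|λ(T)| sorted: 0.8281, 0.0755, 0.0000.
ρ(T) = max|λ| = 0.8281; 0.8281 < 1 ⇒ converges.

yes, ρ = 0.8281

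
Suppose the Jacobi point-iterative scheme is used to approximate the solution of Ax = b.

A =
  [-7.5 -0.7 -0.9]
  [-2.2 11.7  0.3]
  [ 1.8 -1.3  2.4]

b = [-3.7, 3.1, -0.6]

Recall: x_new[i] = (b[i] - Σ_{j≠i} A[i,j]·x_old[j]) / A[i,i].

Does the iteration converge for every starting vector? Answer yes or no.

Split A = D + L + U, D = diag(-7.5, 11.7, 2.4).
Jacobi T = -D⁻¹(L+U): T[2,0] = -(1.8)/(2.4) = -0.7500; T[2,2] = 0.
  T[0,:] = [+0.0000  -0.0933  -0.1200]
  T[1,:] = [+0.1880  +0.0000  -0.0256]
  T[2,:] = [-0.7500  +0.5417  +0.0000]
|λ(T)| sorted: 0.3200, 0.2093, 0.2093.
ρ(T) = max|λ| = 0.3200; 0.3200 < 1: convergent.

yes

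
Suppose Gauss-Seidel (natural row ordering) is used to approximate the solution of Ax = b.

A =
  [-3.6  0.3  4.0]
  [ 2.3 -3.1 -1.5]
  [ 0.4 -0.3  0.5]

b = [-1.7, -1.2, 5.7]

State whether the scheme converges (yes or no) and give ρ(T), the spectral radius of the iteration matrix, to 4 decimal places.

yes, ρ = 0.6708

Let D = diag(-3.6, -3.1, 0.5); L, U the strict triangles.
T_GS = -(D+L)⁻¹U: row 0 first, T[0,2] = -(4)/(-3.6) = +1.1111; later rows by forward substitution.
  T[0,:] = [+0.0000, +0.0833, +1.1111]
  T[1,:] = [+0.0000, +0.0618, +0.3405]
  T[2,:] = [+0.0000, -0.0296, -0.6846]
|eigenvalues of T|: 0.6708, 0.0481, 0.0000.
ρ(T) = max|λ| = 0.6708; 0.6708 < 1: convergent.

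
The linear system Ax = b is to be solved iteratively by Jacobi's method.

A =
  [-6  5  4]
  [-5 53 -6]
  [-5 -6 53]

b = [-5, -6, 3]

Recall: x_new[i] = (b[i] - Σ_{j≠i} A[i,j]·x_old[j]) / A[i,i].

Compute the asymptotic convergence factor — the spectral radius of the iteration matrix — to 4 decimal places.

Diagonal D = diag(-6, 53, 53); L, U strict lower/upper.
Jacobi T = -D⁻¹(L+U): T[0,2] = -(4)/(-6) = +0.6667; T[0,0] = 0.
  T[0,:] = [+0.0000  +0.8333  +0.6667]
  T[1,:] = [+0.0943  +0.0000  +0.1132]
  T[2,:] = [+0.0943  +0.1132  +0.0000]
eigenvalue magnitudes: 0.4370, 0.3238, 0.1132.
ρ(T) = max|λ| = 0.4370; 0.4370 < 1, so it converges for any x₀.

0.4370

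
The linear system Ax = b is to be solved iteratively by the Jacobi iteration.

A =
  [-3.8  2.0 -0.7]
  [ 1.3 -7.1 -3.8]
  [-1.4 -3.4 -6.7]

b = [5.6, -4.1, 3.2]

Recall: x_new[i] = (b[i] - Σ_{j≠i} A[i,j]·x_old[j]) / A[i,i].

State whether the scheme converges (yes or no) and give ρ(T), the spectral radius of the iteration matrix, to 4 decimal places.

yes, ρ = 0.7159

Split A = D + L + U, D = diag(-3.8, -7.1, -6.7).
T_J = -D⁻¹(L+U): T[0,2] = -(-0.7)/(-3.8) = -0.1842; T[0,0] = 0.
  T[0,:] = [+0.0000, +0.5263, -0.1842]
  T[1,:] = [+0.1831, +0.0000, -0.5352]
  T[2,:] = [-0.2090, -0.5075, +0.0000]
moduli |λ_i(T)| = 0.7159, 0.5064, 0.2096.
spectral radius ρ = 0.7159; 0.7159 < 1: convergent.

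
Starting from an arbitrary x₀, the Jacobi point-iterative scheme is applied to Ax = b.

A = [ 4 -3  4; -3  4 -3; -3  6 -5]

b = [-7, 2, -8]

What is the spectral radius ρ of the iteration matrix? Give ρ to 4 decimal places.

1.6739

Diagonal D = diag(4, 4, -5); L, U strict lower/upper.
T_J = -D⁻¹(L+U): T[1,2] = -(-3)/(4) = +0.7500; T[1,1] = 0.
  T[0,:] = [+0.0000  +0.7500  -1.0000]
  T[1,:] = [+0.7500  +0.0000  +0.7500]
  T[2,:] = [-0.6000  +1.2000  +0.0000]
eigenvalue magnitudes: 1.6739, 0.8598, 0.8598.
ρ(T) = max|λ| = 1.6739; 1.6739 > 1: divergent.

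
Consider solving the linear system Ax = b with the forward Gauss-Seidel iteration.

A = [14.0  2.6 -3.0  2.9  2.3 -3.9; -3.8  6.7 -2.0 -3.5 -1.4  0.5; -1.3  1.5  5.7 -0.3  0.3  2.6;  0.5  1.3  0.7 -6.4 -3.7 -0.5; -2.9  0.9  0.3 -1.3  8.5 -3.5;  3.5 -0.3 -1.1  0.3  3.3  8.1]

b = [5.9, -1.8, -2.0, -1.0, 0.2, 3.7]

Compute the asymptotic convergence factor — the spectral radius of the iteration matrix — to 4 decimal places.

0.6416

A = D + L + U where D = diag(14, 6.7, 5.7, -6.4, 8.5, 8.1).
GS T = -(D+L)⁻¹U: row 0 first, T[0,1] = -(2.6)/(14) = -0.1857; later rows by forward substitution.
  T[0,:] = [+0.0000, -0.1857, +0.2143, -0.2071, -0.1643, +0.2786]
  T[1,:] = [+0.0000, -0.1053, +0.4200, +0.4049, +0.1158, +0.0834]
  T[2,:] = [+0.0000, -0.0146, -0.0617, -0.1012, -0.1206, -0.4145]
  T[3,:] = [+0.0000, -0.0375, +0.0953, +0.0550, -0.5806, -0.0848]
  T[4,:] = [+0.0000, -0.0574, +0.0454, -0.1016, -0.1529, +0.4996]
  T[5,:] = [+0.0000, +0.0991, -0.1074, +0.1301, +0.1427, -0.3740]
|roots of det(T-λI)|: 0.6416, 0.2911, 0.2798, 0.2798, 0.0205, 0.0000.
ρ = 0.6416; 0.6416 < 1: convergent.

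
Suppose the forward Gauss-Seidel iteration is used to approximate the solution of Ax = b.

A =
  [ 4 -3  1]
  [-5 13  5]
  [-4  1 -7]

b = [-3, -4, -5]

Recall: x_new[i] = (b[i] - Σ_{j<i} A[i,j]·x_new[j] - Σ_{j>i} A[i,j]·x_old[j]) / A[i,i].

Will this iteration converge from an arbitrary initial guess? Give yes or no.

Diagonal D = diag(4, 13, -7); L, U strict lower/upper.
T_GS = -(D+L)⁻¹U: row 0 first, T[0,2] = -(1)/(4) = -0.2500; later rows by forward substitution.
  T[0,:] = [+0.0000 +0.7500 -0.2500]
  T[1,:] = [+0.0000 +0.2885 -0.4808]
  T[2,:] = [+0.0000 -0.3874 +0.0742]
moduli |λ_i(T)| = 0.6260, 0.2633, 0.0000.
ρ(T) = max|λ| = 0.6260; 0.6260 < 1: convergent.

yes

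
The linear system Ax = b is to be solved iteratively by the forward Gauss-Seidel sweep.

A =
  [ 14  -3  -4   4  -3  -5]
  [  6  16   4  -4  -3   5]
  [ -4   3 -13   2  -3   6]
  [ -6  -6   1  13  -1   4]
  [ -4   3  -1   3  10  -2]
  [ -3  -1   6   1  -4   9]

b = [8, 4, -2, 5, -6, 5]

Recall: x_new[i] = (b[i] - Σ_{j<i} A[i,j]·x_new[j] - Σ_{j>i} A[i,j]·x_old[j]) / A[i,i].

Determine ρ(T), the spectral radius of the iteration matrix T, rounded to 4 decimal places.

0.5773

Let D = diag(14, 16, -13, 13, 10, 9); L, U the strict triangles.
GS T = -(D+L)⁻¹U: row 0 first, T[0,4] = -(-3)/(14) = +0.2143; later rows by forward substitution.
  T[0,:] = [+0.0000, +0.2143, +0.2857, -0.2857, +0.2143, +0.3571]
  T[1,:] = [+0.0000, -0.0804, -0.3571, +0.3571, +0.1071, -0.4464]
  T[2,:] = [+0.0000, -0.0845, -0.1703, +0.3242, -0.2720, +0.2486]
  T[3,:] = [+0.0000, +0.0683, -0.0199, +0.0080, +0.2462, -0.3680]
  T[4,:] = [+0.0000, +0.0809, +0.2104, -0.1914, -0.0475, +0.6121]
  T[5,:] = [+0.0000, +0.1472, +0.2648, -0.3576, +0.2162, +0.2166]
|eigenvalues of T|: 0.5773, 0.4250, 0.0877, 0.0443, 0.0443, 0.0000.
spectral radius ρ = 0.5773; 0.5773 < 1 ⇒ converges.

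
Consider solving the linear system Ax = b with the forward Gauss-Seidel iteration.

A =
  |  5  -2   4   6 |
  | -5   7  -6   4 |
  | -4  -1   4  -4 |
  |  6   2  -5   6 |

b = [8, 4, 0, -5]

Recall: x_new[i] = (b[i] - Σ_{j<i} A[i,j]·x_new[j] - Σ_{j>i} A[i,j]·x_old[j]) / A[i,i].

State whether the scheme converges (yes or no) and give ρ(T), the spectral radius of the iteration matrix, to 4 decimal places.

Split A = D + L + U, D = diag(5, 7, 4, 6).
Gauss-Seidel: T = -(D+L)⁻¹U, row 0 first, T[0,2] = -(4)/(5) = -0.8000; later rows by forward substitution.
  T[0,:] = [+0.0000, +0.4000, -0.8000, -1.2000]
  T[1,:] = [+0.0000, +0.2857, +0.2857, -1.4286]
  T[2,:] = [+0.0000, +0.4714, -0.7286, -0.5571]
  T[3,:] = [+0.0000, -0.1024, +0.0976, +1.2119]
eigenvalue magnitudes: 1.3106, 0.8495, 0.3079, 0.0000.
ρ(T) = max|λ| = 1.3106; 1.3106 > 1, so it fails to converge.

no, ρ = 1.3106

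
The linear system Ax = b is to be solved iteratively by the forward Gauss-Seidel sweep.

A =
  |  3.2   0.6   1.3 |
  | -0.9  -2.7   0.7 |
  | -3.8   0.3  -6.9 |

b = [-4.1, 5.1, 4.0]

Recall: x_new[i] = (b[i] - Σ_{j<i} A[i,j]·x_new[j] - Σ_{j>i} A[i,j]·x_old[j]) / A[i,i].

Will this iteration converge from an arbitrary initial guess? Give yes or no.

yes

A = D + L + U where D = diag(3.2, -2.7, -6.9).
GS T = -(D+L)⁻¹U: row 0 first, T[0,1] = -(0.6)/(3.2) = -0.1875; later rows by forward substitution.
  T[0,:] = [+0.0000 -0.1875 -0.4062]
  T[1,:] = [+0.0000 +0.0625 +0.3947]
  T[2,:] = [+0.0000 +0.1060 +0.2409]
|λ(T)| sorted: 0.3748, 0.0714, 0.0000.
ρ = 0.3748; 0.3748 < 1: convergent.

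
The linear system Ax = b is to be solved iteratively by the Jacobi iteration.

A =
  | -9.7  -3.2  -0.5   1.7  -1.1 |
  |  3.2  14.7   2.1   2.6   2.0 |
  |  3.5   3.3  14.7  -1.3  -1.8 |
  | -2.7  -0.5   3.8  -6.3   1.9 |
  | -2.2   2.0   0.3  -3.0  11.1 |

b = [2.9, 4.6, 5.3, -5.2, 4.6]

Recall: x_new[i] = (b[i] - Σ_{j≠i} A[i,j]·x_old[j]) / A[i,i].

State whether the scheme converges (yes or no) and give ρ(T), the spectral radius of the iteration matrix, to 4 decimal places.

Split A = D + L + U, D = diag(-9.7, 14.7, 14.7, -6.3, 11.1).
Jacobi T = -D⁻¹(L+U): T[4,1] = -(2)/(11.1) = -0.1802; T[4,4] = 0.
  T[0,:] = [+0.0000 -0.3299 -0.0515 +0.1753 -0.1134]
  T[1,:] = [-0.2177 +0.0000 -0.1429 -0.1769 -0.1361]
  T[2,:] = [-0.2381 -0.2245 +0.0000 +0.0884 +0.1224]
  T[3,:] = [-0.4286 -0.0794 +0.6032 +0.0000 +0.3016]
  T[4,:] = [+0.1982 -0.1802 -0.0270 +0.2703 +0.0000]
|roots of det(T-λI)|: 0.5080, 0.4119, 0.2066, 0.2066, 0.0750.
spectral radius ρ = 0.5080; 0.5080 < 1 ⇒ converges.

yes, ρ = 0.5080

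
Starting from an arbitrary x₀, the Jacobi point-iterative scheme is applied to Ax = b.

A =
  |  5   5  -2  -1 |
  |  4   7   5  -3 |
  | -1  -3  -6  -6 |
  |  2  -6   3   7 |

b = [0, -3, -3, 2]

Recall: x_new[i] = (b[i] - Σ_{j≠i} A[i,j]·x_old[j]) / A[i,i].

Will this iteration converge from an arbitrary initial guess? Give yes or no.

Let D = diag(5, 7, -6, 7); L, U the strict triangles.
Jacobi T = -D⁻¹(L+U): T[1,0] = -(4)/(7) = -0.5714; T[1,1] = 0.
  T[0,:] = [+0.0000  -1.0000  +0.4000  +0.2000]
  T[1,:] = [-0.5714  +0.0000  -0.7143  +0.4286]
  T[2,:] = [-0.1667  -0.5000  +0.0000  -1.0000]
  T[3,:] = [-0.2857  +0.8571  -0.4286  +0.0000]
eigenvalue magnitudes: 1.5009, 0.9580, 0.3633, 0.3633.
ρ(T) = max|λ| = 1.5009; 1.5009 > 1 ⇒ diverges.

no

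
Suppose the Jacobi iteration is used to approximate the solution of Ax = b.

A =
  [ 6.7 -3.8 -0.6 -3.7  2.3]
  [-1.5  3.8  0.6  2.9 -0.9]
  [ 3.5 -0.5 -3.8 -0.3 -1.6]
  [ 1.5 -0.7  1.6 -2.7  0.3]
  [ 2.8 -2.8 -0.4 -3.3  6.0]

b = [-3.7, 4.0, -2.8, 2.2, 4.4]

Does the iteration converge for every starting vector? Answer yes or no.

no

Diagonal D = diag(6.7, 3.8, -3.8, -2.7, 6); L, U strict lower/upper.
Jacobi T = -D⁻¹(L+U): T[2,0] = -(3.5)/(-3.8) = +0.9211; T[2,2] = 0.
  T[0,:] = [+0.0000  +0.5672  +0.0896  +0.5522  -0.3433]
  T[1,:] = [+0.3947  +0.0000  -0.1579  -0.7632  +0.2368]
  T[2,:] = [+0.9211  -0.1316  +0.0000  -0.0789  -0.4211]
  T[3,:] = [+0.5556  -0.2593  +0.5926  +0.0000  +0.1111]
  T[4,:] = [-0.4667  +0.4667  +0.0667  +0.5500  +0.0000]
|λ(T)| sorted: 1.1881, 0.6748, 0.6748, 0.2572, 0.1908.
spectral radius ρ = 1.1881; 1.1881 > 1: divergent.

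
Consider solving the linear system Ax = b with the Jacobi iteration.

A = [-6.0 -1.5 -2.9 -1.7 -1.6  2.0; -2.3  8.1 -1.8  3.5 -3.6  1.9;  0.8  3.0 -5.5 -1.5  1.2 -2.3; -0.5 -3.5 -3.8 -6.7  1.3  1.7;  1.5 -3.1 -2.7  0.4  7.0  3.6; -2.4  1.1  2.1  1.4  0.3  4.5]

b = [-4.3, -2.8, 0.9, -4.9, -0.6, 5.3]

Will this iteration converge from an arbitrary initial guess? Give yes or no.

no

Split A = D + L + U, D = diag(-6, 8.1, -5.5, -6.7, 7, 4.5).
T_J = -D⁻¹(L+U): T[4,0] = -(1.5)/(7) = -0.2143; T[4,4] = 0.
  T[0,:] = [+0.0000, -0.2500, -0.4833, -0.2833, -0.2667, +0.3333]
  T[1,:] = [+0.2840, +0.0000, +0.2222, -0.4321, +0.4444, -0.2346]
  T[2,:] = [+0.1455, +0.5455, +0.0000, -0.2727, +0.2182, -0.4182]
  T[3,:] = [-0.0746, -0.5224, -0.5672, +0.0000, +0.1940, +0.2537]
  T[4,:] = [-0.2143, +0.4429, +0.3857, -0.0571, +0.0000, -0.5143]
  T[5,:] = [+0.5333, -0.2444, -0.4667, -0.3111, -0.0667, +0.0000]
|λ(T)| sorted: 1.1865, 0.4778, 0.4778, 0.4644, 0.4446, 0.3841.
ρ = 1.1865; 1.1865 > 1, so it fails to converge.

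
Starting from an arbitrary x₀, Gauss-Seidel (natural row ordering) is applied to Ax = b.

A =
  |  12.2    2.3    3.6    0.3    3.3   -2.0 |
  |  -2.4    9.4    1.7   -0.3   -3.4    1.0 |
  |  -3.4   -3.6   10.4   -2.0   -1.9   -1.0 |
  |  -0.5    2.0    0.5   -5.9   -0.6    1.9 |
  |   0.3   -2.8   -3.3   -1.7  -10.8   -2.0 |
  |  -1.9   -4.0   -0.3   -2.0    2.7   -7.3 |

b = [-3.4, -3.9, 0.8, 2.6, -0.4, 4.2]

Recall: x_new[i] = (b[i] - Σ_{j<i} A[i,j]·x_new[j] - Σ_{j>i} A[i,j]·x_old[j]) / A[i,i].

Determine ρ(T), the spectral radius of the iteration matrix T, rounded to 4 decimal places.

0.5204

Diagonal D = diag(12.2, 9.4, 10.4, -5.9, -10.8, -7.3); L, U strict lower/upper.
GS T = -(D+L)⁻¹U: row 0 first, T[0,1] = -(2.3)/(12.2) = -0.1885; later rows by forward substitution.
  T[0,:] = [+0.0000  -0.1885  -0.2951  -0.0246  -0.2705  +0.1639]
  T[1,:] = [+0.0000  -0.0481  -0.2562  +0.0256  +0.2926  -0.0645]
  T[2,:] = [+0.0000  -0.0783  -0.1852  +0.1931  +0.1956  +0.1274]
  T[3,:] = [+0.0000  -0.0070  -0.0775  +0.0271  +0.0370  +0.2971]
  T[4,:] = [+0.0000  +0.0323  +0.1270  -0.0706  -0.1490  -0.2496]
  T[5,:] = [+0.0000  +0.0925  +0.2930  -0.0491  -0.1632  -0.1862]
|eigenvalues of T|: 0.5204, 0.1088, 0.1088, 0.0722, 0.0722, 0.0000.
ρ = 0.5204; 0.5204 < 1, so it converges for any x₀.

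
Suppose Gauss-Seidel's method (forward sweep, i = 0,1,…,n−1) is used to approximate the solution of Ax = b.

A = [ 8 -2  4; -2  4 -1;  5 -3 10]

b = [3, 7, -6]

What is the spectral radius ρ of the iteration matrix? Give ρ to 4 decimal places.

Diagonal D = diag(8, 4, 10); L, U strict lower/upper.
GS T = -(D+L)⁻¹U: row 0 first, T[0,1] = -(-2)/(8) = +0.2500; later rows by forward substitution.
  T[0,:] = [+0.0000 +0.2500 -0.5000]
  T[1,:] = [+0.0000 +0.1250 +0.0000]
  T[2,:] = [+0.0000 -0.0875 +0.2500]
moduli |λ_i(T)| = 0.2500, 0.1250, 0.0000.
spectral radius ρ = 0.2500; 0.2500 < 1 ⇒ converges.

0.2500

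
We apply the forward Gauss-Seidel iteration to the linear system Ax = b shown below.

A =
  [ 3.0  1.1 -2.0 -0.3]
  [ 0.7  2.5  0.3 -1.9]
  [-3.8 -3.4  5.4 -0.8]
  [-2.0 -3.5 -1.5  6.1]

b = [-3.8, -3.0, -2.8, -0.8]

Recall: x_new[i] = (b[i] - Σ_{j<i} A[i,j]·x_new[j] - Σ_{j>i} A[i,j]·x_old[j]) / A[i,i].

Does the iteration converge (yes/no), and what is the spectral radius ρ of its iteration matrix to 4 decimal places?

yes, ρ = 0.7088

Write A = D+L+U with D = diag(3, 2.5, 5.4, 6.1).
T_GS = -(D+L)⁻¹U: row 0 first, T[0,3] = -(-0.3)/(3) = +0.1000; later rows by forward substitution.
  T[0,:] = [+0.0000 -0.3667 +0.6667 +0.1000]
  T[1,:] = [+0.0000 +0.1027 -0.3067 +0.7320]
  T[2,:] = [+0.0000 -0.1934 +0.2760 +0.6794]
  T[3,:] = [+0.0000 -0.1089 +0.1105 +0.6199]
|eigenvalues of T|: 0.7088, 0.2789, 0.0108, 0.0000.
ρ(T) = max|λ| = 0.7088; 0.7088 < 1, so it converges for any x₀.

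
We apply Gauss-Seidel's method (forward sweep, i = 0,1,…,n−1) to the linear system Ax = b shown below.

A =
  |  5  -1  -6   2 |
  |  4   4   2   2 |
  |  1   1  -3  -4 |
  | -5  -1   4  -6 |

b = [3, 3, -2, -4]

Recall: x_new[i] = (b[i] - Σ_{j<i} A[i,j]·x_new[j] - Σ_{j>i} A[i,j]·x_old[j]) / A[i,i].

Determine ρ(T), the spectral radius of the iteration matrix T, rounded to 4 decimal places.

1.6524

Write A = D+L+U with D = diag(5, 4, -3, -6).
GS T = -(D+L)⁻¹U: row 0 first, T[0,1] = -(-1)/(5) = +0.2000; later rows by forward substitution.
  T[0,:] = [+0.0000  +0.2000  +1.2000  -0.4000]
  T[1,:] = [+0.0000  -0.2000  -1.7000  -0.1000]
  T[2,:] = [+0.0000  -0.0000  -0.1667  -1.5000]
  T[3,:] = [+0.0000  -0.1333  -0.8278  -0.6500]
|λ(T)| sorted: 1.6524, 0.5018, 0.1340, 0.0000.
ρ(T) = max|λ| = 1.6524; 1.6524 > 1 ⇒ diverges.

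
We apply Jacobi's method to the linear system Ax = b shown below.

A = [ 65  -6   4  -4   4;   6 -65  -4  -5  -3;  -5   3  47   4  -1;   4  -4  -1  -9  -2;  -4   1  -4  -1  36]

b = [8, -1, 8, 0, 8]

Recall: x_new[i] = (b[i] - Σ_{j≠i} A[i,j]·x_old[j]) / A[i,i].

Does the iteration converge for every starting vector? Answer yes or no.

yes

Let D = diag(65, -65, 47, -9, 36); L, U the strict triangles.
T_J = -D⁻¹(L+U): T[4,2] = -(-4)/(36) = +0.1111; T[4,4] = 0.
  T[0,:] = [+0.0000, +0.0923, -0.0615, +0.0615, -0.0615]
  T[1,:] = [+0.0923, +0.0000, -0.0615, -0.0769, -0.0462]
  T[2,:] = [+0.1064, -0.0638, +0.0000, -0.0851, +0.0213]
  T[3,:] = [+0.4444, -0.4444, -0.1111, +0.0000, -0.2222]
  T[4,:] = [+0.1111, -0.0278, +0.1111, +0.0278, +0.0000]
|λ(T)| sorted: 0.3095, 0.1958, 0.1149, 0.1149, 0.0453.
spectral radius ρ = 0.3095; 0.3095 < 1: convergent.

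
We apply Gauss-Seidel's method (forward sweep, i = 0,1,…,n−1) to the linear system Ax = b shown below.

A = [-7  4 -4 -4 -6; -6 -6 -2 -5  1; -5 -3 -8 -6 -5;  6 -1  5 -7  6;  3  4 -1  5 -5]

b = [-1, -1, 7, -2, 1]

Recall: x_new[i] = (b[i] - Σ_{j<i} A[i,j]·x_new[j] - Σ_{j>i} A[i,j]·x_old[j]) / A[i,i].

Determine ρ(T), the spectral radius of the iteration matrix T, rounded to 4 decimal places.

1.5781

Write A = D+L+U with D = diag(-7, -6, -8, -7, -5).
GS T = -(D+L)⁻¹U: row 0 first, T[0,1] = -(4)/(-7) = +0.5714; later rows by forward substitution.
  T[0,:] = [+0.0000  +0.5714  -0.5714  -0.5714  -0.8571]
  T[1,:] = [+0.0000  -0.5714  +0.2381  -0.2619  +1.0238]
  T[2,:] = [+0.0000  -0.1429  +0.2679  -0.2946  -0.4732]
  T[3,:] = [+0.0000  +0.4694  -0.3325  -0.6628  -0.3618]
  T[4,:] = [+0.0000  +0.3837  -0.5384  -1.1563  +0.0376]
|eigenvalues of T|: 1.5781, 0.7018, 0.2576, 0.2576, 0.0000.
ρ = 1.5781; 1.5781 > 1, so it fails to converge.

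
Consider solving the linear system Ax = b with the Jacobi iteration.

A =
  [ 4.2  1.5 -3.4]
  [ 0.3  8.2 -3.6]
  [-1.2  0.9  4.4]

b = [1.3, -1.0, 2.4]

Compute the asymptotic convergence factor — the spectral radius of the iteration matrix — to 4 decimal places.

0.4711

Let D = diag(4.2, 8.2, 4.4); L, U the strict triangles.
T_J = -D⁻¹(L+U): T[2,0] = -(-1.2)/(4.4) = +0.2727; T[2,2] = 0.
  T[0,:] = [+0.0000  -0.3571  +0.8095]
  T[1,:] = [-0.0366  +0.0000  +0.4390]
  T[2,:] = [+0.2727  -0.2045  +0.0000]
|eigenvalues of T|: 0.4711, 0.2791, 0.2791.
spectral radius ρ = 0.4711; 0.4711 < 1: convergent.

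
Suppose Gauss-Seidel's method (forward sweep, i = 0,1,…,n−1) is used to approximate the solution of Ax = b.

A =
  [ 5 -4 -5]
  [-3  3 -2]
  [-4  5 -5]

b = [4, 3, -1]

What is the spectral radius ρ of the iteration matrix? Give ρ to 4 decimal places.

Write A = D+L+U with D = diag(5, 3, -5).
Gauss-Seidel: T = -(D+L)⁻¹U, row 0 first, T[0,1] = -(-4)/(5) = +0.8000; later rows by forward substitution.
  T[0,:] = [+0.0000  +0.8000  +1.0000]
  T[1,:] = [+0.0000  +0.8000  +1.6667]
  T[2,:] = [+0.0000  +0.1600  +0.8667]
moduli |λ_i(T)| = 1.3508, 0.3159, 0.0000.
ρ(T) = max|λ| = 1.3508; 1.3508 > 1 ⇒ diverges.

1.3508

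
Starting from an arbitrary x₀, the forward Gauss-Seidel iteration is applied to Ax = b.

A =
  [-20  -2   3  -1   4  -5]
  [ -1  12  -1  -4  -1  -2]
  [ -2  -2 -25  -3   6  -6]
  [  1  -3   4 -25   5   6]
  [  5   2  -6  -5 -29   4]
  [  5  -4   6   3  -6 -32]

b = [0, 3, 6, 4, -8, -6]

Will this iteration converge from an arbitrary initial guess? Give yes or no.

yes

Write A = D+L+U with D = diag(-20, 12, -25, -25, -29, -32).
GS T = -(D+L)⁻¹U: row 0 first, T[0,4] = -(4)/(-20) = +0.2000; later rows by forward substitution.
  T[0,:] = [+0.0000 -0.1000 +0.1500 -0.0500 +0.2000 -0.2500]
  T[1,:] = [+0.0000 -0.0083 +0.0958 +0.3292 +0.1000 +0.1458]
  T[2,:] = [+0.0000 +0.0087 -0.0197 -0.1423 +0.2160 -0.2317]
  T[3,:] = [+0.0000 -0.0016 -0.0086 -0.0643 +0.2306 +0.1754]
  T[4,:] = [+0.0000 -0.0193 +0.0380 +0.0546 -0.0431 +0.1226]
  T[5,:] = [+0.0000 -0.0095 -0.0002 -0.0919 +0.0889 -0.1073]
moduli |λ_i(T)| = 0.2687, 0.1334, 0.1334, 0.0604, 0.0149, 0.0000.
spectral radius ρ = 0.2687; 0.2687 < 1: convergent.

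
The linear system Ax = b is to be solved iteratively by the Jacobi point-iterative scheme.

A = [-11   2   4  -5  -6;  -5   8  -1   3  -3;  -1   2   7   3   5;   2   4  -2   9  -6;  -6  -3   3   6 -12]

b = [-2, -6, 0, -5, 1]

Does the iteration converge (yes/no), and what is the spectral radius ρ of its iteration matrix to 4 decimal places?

Diagonal D = diag(-11, 8, 7, 9, -12); L, U strict lower/upper.
Jacobi: T = -D⁻¹(L+U), T[3,2] = -(-2)/(9) = +0.2222; T[3,3] = 0.
  T[0,:] = [+0.0000, +0.1818, +0.3636, -0.4545, -0.5455]
  T[1,:] = [+0.6250, +0.0000, +0.1250, -0.3750, +0.3750]
  T[2,:] = [+0.1429, -0.2857, +0.0000, -0.4286, -0.7143]
  T[3,:] = [-0.2222, -0.4444, +0.2222, +0.0000, +0.6667]
  T[4,:] = [-0.5000, -0.2500, +0.2500, +0.5000, +0.0000]
moduli |λ_i(T)| = 1.1292, 0.7485, 0.5808, 0.5808, 0.3302.
ρ(T) = max|λ| = 1.1292; 1.1292 > 1 ⇒ diverges.

no, ρ = 1.1292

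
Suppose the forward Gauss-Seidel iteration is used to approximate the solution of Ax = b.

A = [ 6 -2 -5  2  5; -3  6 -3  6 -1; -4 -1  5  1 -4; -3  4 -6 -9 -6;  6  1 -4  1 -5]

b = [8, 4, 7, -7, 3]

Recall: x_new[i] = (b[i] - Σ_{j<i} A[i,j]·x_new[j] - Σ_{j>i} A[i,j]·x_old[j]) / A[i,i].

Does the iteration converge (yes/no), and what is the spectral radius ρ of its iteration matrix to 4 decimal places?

no, ρ = 1.5646

Diagonal D = diag(6, 6, 5, -9, -5); L, U strict lower/upper.
Gauss-Seidel: T = -(D+L)⁻¹U, row 0 first, T[0,4] = -(5)/(6) = -0.8333; later rows by forward substitution.
  T[0,:] = [+0.0000 +0.3333 +0.8333 -0.3333 -0.8333]
  T[1,:] = [+0.0000 +0.1667 +0.9167 -1.1667 -0.2500]
  T[2,:] = [+0.0000 +0.3000 +0.8500 -0.7000 +0.0833]
  T[3,:] = [+0.0000 -0.2370 -0.4370 +0.0593 -0.5556]
  T[4,:] = [+0.0000 +0.1459 +0.4159 -0.0615 -1.2278]
|λ(T)| sorted: 1.5646, 1.1321, 0.5573, 0.0270, 0.0000.
spectral radius ρ = 1.5646; 1.5646 > 1, so it fails to converge.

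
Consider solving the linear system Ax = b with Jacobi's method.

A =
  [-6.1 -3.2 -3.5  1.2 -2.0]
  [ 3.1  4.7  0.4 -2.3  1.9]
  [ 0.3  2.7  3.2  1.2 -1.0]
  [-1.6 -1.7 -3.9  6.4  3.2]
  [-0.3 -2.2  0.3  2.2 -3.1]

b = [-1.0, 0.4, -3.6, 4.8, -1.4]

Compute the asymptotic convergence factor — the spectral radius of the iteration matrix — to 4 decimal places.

1.1727

Let D = diag(-6.1, 4.7, 3.2, 6.4, -3.1); L, U the strict triangles.
Jacobi: T = -D⁻¹(L+U), T[2,4] = -(-1)/(3.2) = +0.3125; T[2,2] = 0.
  T[0,:] = [+0.0000, -0.5246, -0.5738, +0.1967, -0.3279]
  T[1,:] = [-0.6596, +0.0000, -0.0851, +0.4894, -0.4043]
  T[2,:] = [-0.0938, -0.8438, +0.0000, -0.3750, +0.3125]
  T[3,:] = [+0.2500, +0.2656, +0.6094, +0.0000, -0.5000]
  T[4,:] = [-0.0968, -0.7097, +0.0968, +0.7097, +0.0000]
|λ(T)| sorted: 1.1727, 0.7372, 0.7372, 0.7179, 0.7179.
spectral radius ρ = 1.1727; 1.1727 > 1: divergent.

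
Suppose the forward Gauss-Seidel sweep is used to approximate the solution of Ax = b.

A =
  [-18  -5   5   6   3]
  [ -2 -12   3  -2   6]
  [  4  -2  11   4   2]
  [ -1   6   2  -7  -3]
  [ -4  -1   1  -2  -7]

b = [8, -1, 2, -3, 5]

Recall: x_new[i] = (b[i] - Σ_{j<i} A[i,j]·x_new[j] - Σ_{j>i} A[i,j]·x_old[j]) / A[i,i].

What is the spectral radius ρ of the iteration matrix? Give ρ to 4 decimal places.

0.5675

Let D = diag(-18, -12, 11, -7, -7); L, U the strict triangles.
GS T = -(D+L)⁻¹U: row 0 first, T[0,3] = -(6)/(-18) = +0.3333; later rows by forward substitution.
  T[0,:] = [+0.0000, -0.2778, +0.2778, +0.3333, +0.1667]
  T[1,:] = [+0.0000, +0.0463, +0.2037, -0.2222, +0.4722]
  T[2,:] = [+0.0000, +0.1094, -0.0640, -0.5253, -0.1566]
  T[3,:] = [+0.0000, +0.1106, +0.1166, -0.3882, -0.0924]
  T[4,:] = [+0.0000, +0.1361, -0.2303, -0.1229, -0.1587]
|eigenvalues of T|: 0.5675, 0.2395, 0.2395, 0.1899, 0.0000.
ρ(T) = max|λ| = 0.5675; 0.5675 < 1 ⇒ converges.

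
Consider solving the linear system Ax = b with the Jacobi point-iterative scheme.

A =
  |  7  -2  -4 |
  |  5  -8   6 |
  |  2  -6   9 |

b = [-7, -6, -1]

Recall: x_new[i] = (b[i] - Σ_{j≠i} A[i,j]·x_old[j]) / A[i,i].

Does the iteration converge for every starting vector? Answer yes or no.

yes

A = D + L + U where D = diag(7, -8, 9).
T_J = -D⁻¹(L+U): T[0,2] = -(-4)/(7) = +0.5714; T[0,0] = 0.
  T[0,:] = [+0.0000, +0.2857, +0.5714]
  T[1,:] = [+0.6250, +0.0000, +0.7500]
  T[2,:] = [-0.2222, +0.6667, +0.0000]
|λ(T)| sorted: 0.8768, 0.4661, 0.4661.
ρ = 0.8768; 0.8768 < 1: convergent.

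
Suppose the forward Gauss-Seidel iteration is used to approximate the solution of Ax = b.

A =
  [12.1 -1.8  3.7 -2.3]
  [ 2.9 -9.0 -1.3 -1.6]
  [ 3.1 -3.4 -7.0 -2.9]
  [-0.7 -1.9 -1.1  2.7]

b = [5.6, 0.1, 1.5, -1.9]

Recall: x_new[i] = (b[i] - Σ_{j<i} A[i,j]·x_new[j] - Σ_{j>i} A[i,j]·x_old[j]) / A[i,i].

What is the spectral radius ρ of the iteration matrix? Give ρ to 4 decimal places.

Diagonal D = diag(12.1, -9, -7, 2.7); L, U strict lower/upper.
T_GS = -(D+L)⁻¹U: row 0 first, T[0,3] = -(-2.3)/(12.1) = +0.1901; later rows by forward substitution.
  T[0,:] = [+0.0000 +0.1488 -0.3058 +0.1901]
  T[1,:] = [+0.0000 +0.0479 -0.2430 -0.1165]
  T[2,:] = [+0.0000 +0.0426 -0.0174 -0.2735]
  T[3,:] = [+0.0000 +0.0897 -0.2574 -0.1441]
moduli |λ_i(T)| = 0.2800, 0.2063, 0.0400, 0.0000.
spectral radius ρ = 0.2800; 0.2800 < 1: convergent.

0.2800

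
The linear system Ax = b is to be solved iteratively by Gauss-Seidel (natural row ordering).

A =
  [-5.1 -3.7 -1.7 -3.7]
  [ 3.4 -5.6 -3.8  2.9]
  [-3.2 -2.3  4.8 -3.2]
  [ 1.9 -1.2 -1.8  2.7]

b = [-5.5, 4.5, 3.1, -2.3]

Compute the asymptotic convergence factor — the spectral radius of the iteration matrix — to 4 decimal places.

1.2727

Let D = diag(-5.1, -5.6, 4.8, 2.7); L, U the strict triangles.
T_GS = -(D+L)⁻¹U: row 0 first, T[0,2] = -(-1.7)/(-5.1) = -0.3333; later rows by forward substitution.
  T[0,:] = [+0.0000 -0.7255 -0.3333 -0.7255]
  T[1,:] = [+0.0000 -0.4405 -0.8810 +0.0774]
  T[2,:] = [+0.0000 -0.6947 -0.6443 +0.2201]
  T[3,:] = [+0.0000 -0.1484 -0.5865 +0.6916]
|roots of det(T-λI)|: 1.2727, 0.5490, 0.3305, 0.0000.
ρ = 1.2727; 1.2727 > 1: divergent.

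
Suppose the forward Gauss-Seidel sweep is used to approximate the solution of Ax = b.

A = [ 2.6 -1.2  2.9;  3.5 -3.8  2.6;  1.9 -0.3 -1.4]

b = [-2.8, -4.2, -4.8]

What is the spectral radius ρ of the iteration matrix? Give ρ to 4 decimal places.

Let D = diag(2.6, -3.8, -1.4); L, U the strict triangles.
T_GS = -(D+L)⁻¹U: row 0 first, T[0,1] = -(-1.2)/(2.6) = +0.4615; later rows by forward substitution.
  T[0,:] = [+0.0000 +0.4615 -1.1154]
  T[1,:] = [+0.0000 +0.4251 -0.3431]
  T[2,:] = [+0.0000 +0.5353 -1.4402]
moduli |λ_i(T)| = 1.3359, 0.3208, 0.0000.
ρ = 1.3359; 1.3359 > 1: divergent.

1.3359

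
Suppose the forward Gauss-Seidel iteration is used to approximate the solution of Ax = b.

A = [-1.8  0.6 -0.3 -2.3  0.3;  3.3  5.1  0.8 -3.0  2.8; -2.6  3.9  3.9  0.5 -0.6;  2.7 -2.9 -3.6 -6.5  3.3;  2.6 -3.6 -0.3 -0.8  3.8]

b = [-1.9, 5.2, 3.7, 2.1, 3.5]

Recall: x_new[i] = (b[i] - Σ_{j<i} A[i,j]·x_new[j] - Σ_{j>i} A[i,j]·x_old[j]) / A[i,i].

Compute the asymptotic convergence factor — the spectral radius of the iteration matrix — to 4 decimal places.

1.4413

Diagonal D = diag(-1.8, 5.1, 3.9, -6.5, 3.8); L, U strict lower/upper.
GS T = -(D+L)⁻¹U: row 0 first, T[0,1] = -(0.6)/(-1.8) = +0.3333; later rows by forward substitution.
  T[0,:] = [+0.0000  +0.3333  -0.1667  -1.2778  +0.1667]
  T[1,:] = [+0.0000  -0.2157  -0.0490  +1.4150  -0.6569]
  T[2,:] = [+0.0000  +0.4379  -0.0621  -2.3951  +0.9218]
  T[3,:] = [+0.0000  -0.0078  -0.0130  +0.1644  +0.3594]
  T[4,:] = [+0.0000  -0.3995  +0.0600  +2.0604  -0.5879]
|eigenvalues of T|: 1.4413, 0.6704, 0.0950, 0.0254, 0.0000.
ρ(T) = max|λ| = 1.4413; 1.4413 > 1 ⇒ diverges.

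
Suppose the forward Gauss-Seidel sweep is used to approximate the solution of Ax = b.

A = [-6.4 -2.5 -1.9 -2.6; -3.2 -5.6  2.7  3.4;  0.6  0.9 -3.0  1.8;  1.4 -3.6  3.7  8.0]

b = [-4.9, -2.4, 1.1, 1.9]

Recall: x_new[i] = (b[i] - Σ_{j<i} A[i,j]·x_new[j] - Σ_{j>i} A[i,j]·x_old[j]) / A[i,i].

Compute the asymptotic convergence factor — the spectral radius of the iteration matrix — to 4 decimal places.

0.8321

A = D + L + U where D = diag(-6.4, -5.6, -3, 8).
T_GS = -(D+L)⁻¹U: row 0 first, T[0,3] = -(-2.6)/(-6.4) = -0.4062; later rows by forward substitution.
  T[0,:] = [+0.0000, -0.3906, -0.2969, -0.4062]
  T[1,:] = [+0.0000, +0.2232, +0.6518, +0.8393]
  T[2,:] = [+0.0000, -0.0112, +0.1362, +0.7705]
  T[3,:] = [+0.0000, +0.1740, +0.2823, +0.0924]
moduli |λ_i(T)| = 0.8321, 0.3014, 0.0788, 0.0000.
ρ = 0.8321; 0.8321 < 1, so it converges for any x₀.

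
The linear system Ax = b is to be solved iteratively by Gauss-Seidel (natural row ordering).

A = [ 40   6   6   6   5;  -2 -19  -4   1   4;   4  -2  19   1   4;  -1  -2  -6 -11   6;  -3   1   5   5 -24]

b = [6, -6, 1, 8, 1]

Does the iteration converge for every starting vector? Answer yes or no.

Let D = diag(40, -19, 19, -11, -24); L, U the strict triangles.
Gauss-Seidel: T = -(D+L)⁻¹U, row 0 first, T[0,3] = -(6)/(40) = -0.1500; later rows by forward substitution.
  T[0,:] = [+0.0000 -0.1500 -0.1500 -0.1500 -0.1250]
  T[1,:] = [+0.0000 +0.0158 -0.1947 +0.0684 +0.2237]
  T[2,:] = [+0.0000 +0.0332 +0.0111 -0.0139 -0.1607]
  T[3,:] = [+0.0000 -0.0074 +0.0430 +0.0088 +0.6038]
  T[4,:] = [+0.0000 +0.0248 +0.0219 +0.0205 +0.1173]
|roots of det(T-λI)|: 0.2213, 0.1085, 0.1085, 0.0435, 0.0000.
ρ = 0.2213; 0.2213 < 1 ⇒ converges.

yes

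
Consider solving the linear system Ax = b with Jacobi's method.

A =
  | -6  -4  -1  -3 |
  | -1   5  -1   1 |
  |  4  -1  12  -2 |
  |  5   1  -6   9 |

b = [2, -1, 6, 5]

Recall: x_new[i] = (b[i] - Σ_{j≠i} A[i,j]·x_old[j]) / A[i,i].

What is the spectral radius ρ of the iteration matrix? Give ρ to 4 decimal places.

Split A = D + L + U, D = diag(-6, 5, 12, 9).
Jacobi T = -D⁻¹(L+U): T[1,2] = -(-1)/(5) = +0.2000; T[1,1] = 0.
  T[0,:] = [+0.0000  -0.6667  -0.1667  -0.5000]
  T[1,:] = [+0.2000  +0.0000  +0.2000  -0.2000]
  T[2,:] = [-0.3333  +0.0833  +0.0000  +0.1667]
  T[3,:] = [-0.5556  -0.1111  +0.6667  +0.0000]
eigenvalue magnitudes: 0.6663, 0.4512, 0.4512, 0.1365.
ρ(T) = max|λ| = 0.6663; 0.6663 < 1: convergent.

0.6663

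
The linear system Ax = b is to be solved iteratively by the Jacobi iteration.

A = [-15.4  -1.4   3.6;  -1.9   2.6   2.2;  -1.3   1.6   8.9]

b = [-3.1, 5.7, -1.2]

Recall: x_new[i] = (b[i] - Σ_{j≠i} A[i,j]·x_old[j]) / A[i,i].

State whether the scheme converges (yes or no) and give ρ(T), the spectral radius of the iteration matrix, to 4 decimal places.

Write A = D+L+U with D = diag(-15.4, 2.6, 8.9).
Jacobi: T = -D⁻¹(L+U), T[2,0] = -(-1.3)/(8.9) = +0.1461; T[2,2] = 0.
  T[0,:] = [+0.0000, -0.0909, +0.2338]
  T[1,:] = [+0.7308, +0.0000, -0.8462]
  T[2,:] = [+0.1461, -0.1798, +0.0000]
moduli |λ_i(T)| = 0.4092, 0.2182, 0.2182.
spectral radius ρ = 0.4092; 0.4092 < 1 ⇒ converges.

yes, ρ = 0.4092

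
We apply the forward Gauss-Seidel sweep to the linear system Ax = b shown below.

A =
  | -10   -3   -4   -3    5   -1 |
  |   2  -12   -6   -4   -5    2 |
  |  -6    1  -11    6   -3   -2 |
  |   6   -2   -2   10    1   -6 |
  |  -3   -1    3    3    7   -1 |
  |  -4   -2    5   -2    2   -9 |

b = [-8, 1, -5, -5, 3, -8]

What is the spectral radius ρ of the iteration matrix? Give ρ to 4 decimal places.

Split A = D + L + U, D = diag(-10, -12, -11, 10, 7, -9).
GS T = -(D+L)⁻¹U: row 0 first, T[0,4] = -(5)/(-10) = +0.5000; later rows by forward substitution.
  T[0,:] = [+0.0000  -0.3000  -0.4000  -0.3000  +0.5000  -0.1000]
  T[1,:] = [+0.0000  -0.0500  -0.5667  -0.3833  -0.3333  +0.1500]
  T[2,:] = [+0.0000  +0.1591  +0.1667  +0.6742  -0.5758  -0.1136]
  T[3,:] = [+0.0000  +0.2018  +0.1600  +0.2382  -0.5818  +0.6673]
  T[4,:] = [+0.0000  -0.2904  -0.3924  -0.5744  +0.6628  -0.1158]
  T[5,:] = [+0.0000  +0.1234  +0.2735  +0.4125  -0.1914  -0.2260]
eigenvalue magnitudes: 1.4221, 0.4246, 0.4246, 0.1649, 0.0123, 0.0000.
ρ(T) = max|λ| = 1.4221; 1.4221 > 1: divergent.

1.4221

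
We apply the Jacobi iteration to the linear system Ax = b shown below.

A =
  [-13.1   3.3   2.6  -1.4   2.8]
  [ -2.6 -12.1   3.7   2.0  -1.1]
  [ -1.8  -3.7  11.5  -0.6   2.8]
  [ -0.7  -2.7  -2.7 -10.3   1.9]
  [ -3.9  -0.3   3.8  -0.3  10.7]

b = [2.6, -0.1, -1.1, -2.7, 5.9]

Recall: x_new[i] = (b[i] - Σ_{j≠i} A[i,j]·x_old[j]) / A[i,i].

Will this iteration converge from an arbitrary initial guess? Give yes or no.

yes

Let D = diag(-13.1, -12.1, 11.5, -10.3, 10.7); L, U the strict triangles.
Jacobi T = -D⁻¹(L+U): T[3,1] = -(-2.7)/(-10.3) = -0.2621; T[3,3] = 0.
  T[0,:] = [+0.0000  +0.2519  +0.1985  -0.1069  +0.2137]
  T[1,:] = [-0.2149  +0.0000  +0.3058  +0.1653  -0.0909]
  T[2,:] = [+0.1565  +0.3217  +0.0000  +0.0522  -0.2435]
  T[3,:] = [-0.0680  -0.2621  -0.2621  +0.0000  +0.1845]
  T[4,:] = [+0.3645  +0.0280  -0.3551  +0.0280  +0.0000]
eigenvalue magnitudes: 0.5428, 0.3220, 0.3220, 0.1961, 0.1423.
ρ(T) = max|λ| = 0.5428; 0.5428 < 1: convergent.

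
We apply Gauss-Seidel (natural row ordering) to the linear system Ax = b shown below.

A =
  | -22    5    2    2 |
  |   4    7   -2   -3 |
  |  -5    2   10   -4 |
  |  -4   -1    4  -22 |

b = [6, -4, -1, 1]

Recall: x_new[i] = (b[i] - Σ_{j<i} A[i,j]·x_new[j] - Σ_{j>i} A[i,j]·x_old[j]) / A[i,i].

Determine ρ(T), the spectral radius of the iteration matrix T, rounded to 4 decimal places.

Let D = diag(-22, 7, 10, -22); L, U the strict triangles.
T_GS = -(D+L)⁻¹U: row 0 first, T[0,1] = -(5)/(-22) = +0.2273; later rows by forward substitution.
  T[0,:] = [+0.0000 +0.2273 +0.0909 +0.0909]
  T[1,:] = [+0.0000 -0.1299 +0.2338 +0.3766]
  T[2,:] = [+0.0000 +0.1396 -0.0013 +0.3701]
  T[3,:] = [+0.0000 -0.0100 -0.0274 +0.0336]
|λ(T)| sorted: 0.2577, 0.1354, 0.1354, 0.0000.
ρ = 0.2577; 0.2577 < 1, so it converges for any x₀.

0.2577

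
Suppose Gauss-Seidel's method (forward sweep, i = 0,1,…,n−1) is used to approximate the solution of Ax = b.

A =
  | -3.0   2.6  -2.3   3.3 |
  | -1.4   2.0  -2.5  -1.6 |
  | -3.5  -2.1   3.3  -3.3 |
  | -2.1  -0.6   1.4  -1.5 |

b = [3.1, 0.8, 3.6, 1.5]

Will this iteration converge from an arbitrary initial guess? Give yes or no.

no

Write A = D+L+U with D = diag(-3, 2, 3.3, -1.5).
Gauss-Seidel: T = -(D+L)⁻¹U, row 0 first, T[0,2] = -(-2.3)/(-3) = -0.7667; later rows by forward substitution.
  T[0,:] = [+0.0000  +0.8667  -0.7667  +1.1000]
  T[1,:] = [+0.0000  +0.6067  +0.7133  +1.5700]
  T[2,:] = [+0.0000  +1.3053  -0.3592  +3.1658]
  T[3,:] = [+0.0000  -0.2378  +0.4528  +0.7867]
|eigenvalues of T|: 1.6947, 1.3323, 0.6718, 0.0000.
ρ(T) = max|λ| = 1.6947; 1.6947 > 1, so it fails to converge.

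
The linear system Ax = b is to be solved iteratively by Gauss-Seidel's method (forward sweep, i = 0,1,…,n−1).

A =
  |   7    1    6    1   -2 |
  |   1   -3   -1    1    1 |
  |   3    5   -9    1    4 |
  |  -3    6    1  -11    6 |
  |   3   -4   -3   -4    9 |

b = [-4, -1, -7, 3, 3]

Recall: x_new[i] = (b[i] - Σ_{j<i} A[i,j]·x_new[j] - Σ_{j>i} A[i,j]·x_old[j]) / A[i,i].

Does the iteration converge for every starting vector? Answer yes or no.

Diagonal D = diag(7, -3, -9, -11, 9); L, U strict lower/upper.
GS T = -(D+L)⁻¹U: row 0 first, T[0,3] = -(1)/(7) = -0.1429; later rows by forward substitution.
  T[0,:] = [+0.0000  -0.1429  -0.8571  -0.1429  +0.2857]
  T[1,:] = [+0.0000  -0.0476  -0.6190  +0.2857  +0.4286]
  T[2,:] = [+0.0000  -0.0741  -0.6296  +0.2222  +0.7778]
  T[3,:] = [+0.0000  +0.0063  -0.1611  +0.2150  +0.7720]
  T[4,:] = [+0.0000  +0.0045  -0.2709  +0.3442  +0.6976]
|roots of det(T-λI)|: 0.8729, 0.5423, 0.1132, 0.0180, 0.0000.
ρ = 0.8729; 0.8729 < 1: convergent.

yes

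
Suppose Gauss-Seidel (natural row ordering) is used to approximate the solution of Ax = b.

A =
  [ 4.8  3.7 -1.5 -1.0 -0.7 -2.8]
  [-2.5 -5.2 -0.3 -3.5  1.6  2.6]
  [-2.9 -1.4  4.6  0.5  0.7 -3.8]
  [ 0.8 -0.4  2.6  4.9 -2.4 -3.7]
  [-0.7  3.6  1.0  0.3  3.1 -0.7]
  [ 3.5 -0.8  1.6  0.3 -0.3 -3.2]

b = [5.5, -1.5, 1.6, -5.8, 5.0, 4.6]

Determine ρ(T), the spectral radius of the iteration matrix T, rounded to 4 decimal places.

Let D = diag(4.8, -5.2, 4.6, 4.9, 3.1, -3.2); L, U the strict triangles.
Gauss-Seidel: T = -(D+L)⁻¹U, row 0 first, T[0,1] = -(3.7)/(4.8) = -0.7708; later rows by forward substitution.
  T[0,:] = [+0.0000, -0.7708, +0.3125, +0.2083, +0.1458, +0.5833]
  T[1,:] = [+0.0000, +0.3706, -0.2079, -0.7732, +0.2376, +0.2196]
  T[2,:] = [+0.0000, -0.3732, +0.1337, -0.2127, +0.0121, +1.2607]
  T[3,:] = [+0.0000, +0.3541, -0.1390, +0.0157, +0.4790, +0.0089]
  T[4,:] = [+0.0000, -0.5183, +0.2823, +1.0121, -0.2932, -0.3050]
  T[5,:] = [+0.0000, -1.0405, +0.4211, +0.2214, +0.1785, +1.2429]
moduli |λ_i(T)| = 1.5144, 0.5990, 0.4356, 0.4356, 0.0034, 0.0000.
ρ = 1.5144; 1.5144 > 1, so it fails to converge.

1.5144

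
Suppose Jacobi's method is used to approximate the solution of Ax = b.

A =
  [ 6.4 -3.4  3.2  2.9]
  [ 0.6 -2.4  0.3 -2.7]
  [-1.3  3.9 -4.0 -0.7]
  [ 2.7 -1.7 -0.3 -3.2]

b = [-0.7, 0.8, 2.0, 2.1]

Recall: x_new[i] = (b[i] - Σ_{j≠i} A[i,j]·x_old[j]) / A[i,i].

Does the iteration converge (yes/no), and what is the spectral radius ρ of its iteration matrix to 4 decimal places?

Write A = D+L+U with D = diag(6.4, -2.4, -4, -3.2).
T_J = -D⁻¹(L+U): T[1,2] = -(0.3)/(-2.4) = +0.1250; T[1,1] = 0.
  T[0,:] = [+0.0000, +0.5312, -0.5000, -0.4531]
  T[1,:] = [+0.2500, +0.0000, +0.1250, -1.1250]
  T[2,:] = [-0.3250, +0.9750, +0.0000, -0.1750]
  T[3,:] = [+0.8438, -0.5312, -0.0938, +0.0000]
|λ(T)| sorted: 1.1391, 0.8304, 0.6263, 0.6263.
spectral radius ρ = 1.1391; 1.1391 > 1 ⇒ diverges.

no, ρ = 1.1391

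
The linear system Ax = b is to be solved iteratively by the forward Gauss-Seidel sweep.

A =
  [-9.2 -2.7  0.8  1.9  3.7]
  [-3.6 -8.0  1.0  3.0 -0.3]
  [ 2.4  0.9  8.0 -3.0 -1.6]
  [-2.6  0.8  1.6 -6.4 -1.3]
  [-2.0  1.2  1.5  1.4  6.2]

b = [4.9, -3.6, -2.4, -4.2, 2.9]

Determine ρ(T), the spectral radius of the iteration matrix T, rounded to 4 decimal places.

0.5333

A = D + L + U where D = diag(-9.2, -8, 8, -6.4, 6.2).
Gauss-Seidel: T = -(D+L)⁻¹U, row 0 first, T[0,2] = -(0.8)/(-9.2) = +0.0870; later rows by forward substitution.
  T[0,:] = [+0.0000 -0.2935 +0.0870 +0.2065 +0.4022]
  T[1,:] = [+0.0000 +0.1321 +0.0859 +0.2821 -0.2185]
  T[2,:] = [+0.0000 +0.0732 -0.0357 +0.2813 +0.1039]
  T[3,:] = [+0.0000 +0.1540 -0.0335 +0.0217 -0.3678]
  T[4,:] = [+0.0000 -0.1727 +0.0277 -0.0609 +0.2299]
|λ(T)| sorted: 0.5333, 0.1310, 0.1136, 0.1136, 0.0000.
spectral radius ρ = 0.5333; 0.5333 < 1 ⇒ converges.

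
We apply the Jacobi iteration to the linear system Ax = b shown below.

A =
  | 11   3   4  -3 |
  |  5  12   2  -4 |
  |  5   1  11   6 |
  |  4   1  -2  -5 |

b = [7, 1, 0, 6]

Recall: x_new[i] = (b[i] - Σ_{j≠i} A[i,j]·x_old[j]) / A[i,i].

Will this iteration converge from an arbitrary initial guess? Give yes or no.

Let D = diag(11, 12, 11, -5); L, U the strict triangles.
T_J = -D⁻¹(L+U): T[2,3] = -(6)/(11) = -0.5455; T[2,2] = 0.
  T[0,:] = [+0.0000  -0.2727  -0.3636  +0.2727]
  T[1,:] = [-0.4167  +0.0000  -0.1667  +0.3333]
  T[2,:] = [-0.4545  -0.0909  +0.0000  -0.5455]
  T[3,:] = [+0.8000  +0.2000  -0.4000  +0.0000]
moduli |λ_i(T)| = 0.9030, 0.6712, 0.5041, 0.2723.
ρ = 0.9030; 0.9030 < 1, so it converges for any x₀.

yes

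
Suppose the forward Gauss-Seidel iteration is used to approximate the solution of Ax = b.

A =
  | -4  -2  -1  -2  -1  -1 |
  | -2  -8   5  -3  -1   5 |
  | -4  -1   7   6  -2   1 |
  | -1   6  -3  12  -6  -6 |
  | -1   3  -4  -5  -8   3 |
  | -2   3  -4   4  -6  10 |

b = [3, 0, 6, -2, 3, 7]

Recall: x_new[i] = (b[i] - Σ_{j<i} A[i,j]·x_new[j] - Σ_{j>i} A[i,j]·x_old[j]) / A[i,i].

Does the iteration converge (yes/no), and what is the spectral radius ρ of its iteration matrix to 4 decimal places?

Diagonal D = diag(-4, -8, 7, 12, -8, 10); L, U strict lower/upper.
GS T = -(D+L)⁻¹U: row 0 first, T[0,1] = -(-2)/(-4) = -0.5000; later rows by forward substitution.
  T[0,:] = [+0.0000  -0.5000  -0.2500  -0.5000  -0.2500  -0.2500]
  T[1,:] = [+0.0000  +0.1250  +0.6875  -0.2500  -0.0625  +0.6875]
  T[2,:] = [+0.0000  -0.2679  -0.0446  -1.1786  +0.1339  -0.1875]
  T[3,:] = [+0.0000  -0.1711  -0.3757  -0.2113  +0.5439  +0.0885]
  T[4,:] = [+0.0000  +0.3503  +0.5462  +0.6901  -0.3991  +0.7025]
  T[5,:] = [+0.0000  +0.0340  +0.2039  +0.0022  -0.4347  +0.0548]
|roots of det(T-λI)|: 1.1965, 0.6065, 0.6065, 0.2977, 0.0767, 0.0000.
ρ = 1.1965; 1.1965 > 1: divergent.

no, ρ = 1.1965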